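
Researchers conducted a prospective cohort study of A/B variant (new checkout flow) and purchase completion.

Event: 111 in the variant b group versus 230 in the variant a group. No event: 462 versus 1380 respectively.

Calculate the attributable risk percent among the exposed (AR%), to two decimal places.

26.25

From the description: a = 111, b = 462, c = 230, d = 1380.
Risk in exposed = 111/573 = 0.19372; risk in unexposed = 230/1610 = 0.14286.
RR = 0.19372/0.14286 = 1.35602
AR% = (RR − 1)/RR × 100 = (1.35602 − 1)/1.35602 × 100 = 26.2548%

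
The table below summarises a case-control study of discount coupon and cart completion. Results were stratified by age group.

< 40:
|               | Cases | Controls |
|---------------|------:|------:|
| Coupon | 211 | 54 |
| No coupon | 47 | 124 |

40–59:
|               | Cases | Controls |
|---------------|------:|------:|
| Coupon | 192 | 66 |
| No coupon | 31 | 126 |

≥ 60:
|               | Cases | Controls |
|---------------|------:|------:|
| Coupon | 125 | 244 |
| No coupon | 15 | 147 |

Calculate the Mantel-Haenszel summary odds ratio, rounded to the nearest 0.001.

8.666

OR_MH = Σ(aᵢdᵢ/nᵢ) / Σ(bᵢcᵢ/nᵢ), where nᵢ is the stratum total.
Stratum 1 (< 40): n = 436; a·d/n = 211·124/436 = 60.0092; b·c/n = 54·47/436 = 5.8211
Stratum 2 (40–59): n = 415; a·d/n = 192·126/415 = 58.2940; b·c/n = 66·31/415 = 4.9301
Stratum 3 (≥ 60): n = 531; a·d/n = 125·147/531 = 34.6045; b·c/n = 244·15/531 = 6.8927
OR_MH = (60.0092 + 58.2940 + 34.6045) / (5.8211 + 4.9301 + 6.8927) = 152.9077 / 17.6439 = 8.66633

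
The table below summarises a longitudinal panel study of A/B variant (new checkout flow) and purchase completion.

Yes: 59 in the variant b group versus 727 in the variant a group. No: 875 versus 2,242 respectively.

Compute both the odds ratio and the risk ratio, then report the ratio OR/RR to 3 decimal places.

From the description: a = 59, b = 875, c = 727, d = 2242.
OR = (59·2242)/(875·727) = 132278/636125 = 0.20794
Risk in exposed = 59/934 = 0.06317; risk in unexposed = 727/2969 = 0.24486; RR = 0.25798
OR/RR = 0.20794 / 0.25798 = 0.80605
The outcome is not rare, so the OR lies further from 1 than the RR.

0.806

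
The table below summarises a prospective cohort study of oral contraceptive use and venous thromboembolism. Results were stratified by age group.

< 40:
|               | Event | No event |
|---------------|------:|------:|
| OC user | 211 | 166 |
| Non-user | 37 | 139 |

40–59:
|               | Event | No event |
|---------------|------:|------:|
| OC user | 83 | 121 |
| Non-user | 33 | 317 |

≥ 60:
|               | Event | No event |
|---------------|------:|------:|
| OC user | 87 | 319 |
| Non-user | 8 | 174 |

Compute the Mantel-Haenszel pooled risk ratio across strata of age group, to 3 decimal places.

3.415

RR_MH = Σ(aᵢ·n₀ᵢ/nᵢ) / Σ(cᵢ·n₁ᵢ/nᵢ), with n₁ᵢ = aᵢ+bᵢ (exposed), n₀ᵢ = cᵢ+dᵢ (unexposed), nᵢ = n₁ᵢ+n₀ᵢ.
Stratum 1 (< 40): n₁ = 377, n₀ = 176, n = 553; a·n₀/n = 211·176/553 = 67.1537; c·n₁/n = 37·377/553 = 25.2242
Stratum 2 (40–59): n₁ = 204, n₀ = 350, n = 554; a·n₀/n = 83·350/554 = 52.4368; c·n₁/n = 33·204/554 = 12.1516
Stratum 3 (≥ 60): n₁ = 406, n₀ = 182, n = 588; a·n₀/n = 87·182/588 = 26.9286; c·n₁/n = 8·406/588 = 5.5238
RR_MH = (67.1537 + 52.4368 + 26.9286) / (25.2242 + 12.1516 + 5.5238) = 146.5191 / 42.8997 = 3.41539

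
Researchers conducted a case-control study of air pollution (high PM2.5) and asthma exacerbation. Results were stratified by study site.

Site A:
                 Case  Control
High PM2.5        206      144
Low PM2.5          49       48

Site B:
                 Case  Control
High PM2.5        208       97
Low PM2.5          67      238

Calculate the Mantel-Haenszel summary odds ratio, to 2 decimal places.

OR_MH = Σ(aᵢdᵢ/nᵢ) / Σ(bᵢcᵢ/nᵢ), where nᵢ is the stratum total.
Stratum 1 (Site A): n = 447; a·d/n = 206·48/447 = 22.1208; b·c/n = 144·49/447 = 15.7852
Stratum 2 (Site B): n = 610; a·d/n = 208·238/610 = 81.1541; b·c/n = 97·67/610 = 10.6541
OR_MH = (22.1208 + 81.1541) / (15.7852 + 10.6541) = 103.2749 / 26.4393 = 3.90611

3.91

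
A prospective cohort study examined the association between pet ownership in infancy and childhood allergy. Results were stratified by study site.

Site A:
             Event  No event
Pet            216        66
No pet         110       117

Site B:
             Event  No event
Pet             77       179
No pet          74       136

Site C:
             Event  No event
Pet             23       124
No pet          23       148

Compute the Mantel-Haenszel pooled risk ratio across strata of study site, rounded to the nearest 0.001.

RR_MH = Σ(aᵢ·n₀ᵢ/nᵢ) / Σ(cᵢ·n₁ᵢ/nᵢ), with n₁ᵢ = aᵢ+bᵢ (exposed), n₀ᵢ = cᵢ+dᵢ (unexposed), nᵢ = n₁ᵢ+n₀ᵢ.
Stratum 1 (Site A): n₁ = 282, n₀ = 227, n = 509; a·n₀/n = 216·227/509 = 96.3301; c·n₁/n = 110·282/509 = 60.9430
Stratum 2 (Site B): n₁ = 256, n₀ = 210, n = 466; a·n₀/n = 77·210/466 = 34.6996; c·n₁/n = 74·256/466 = 40.6524
Stratum 3 (Site C): n₁ = 147, n₀ = 171, n = 318; a·n₀/n = 23·171/318 = 12.3679; c·n₁/n = 23·147/318 = 10.6321
RR_MH = (96.3301 + 34.6996 + 12.3679) / (60.9430 + 40.6524 + 10.6321) = 143.3976 / 112.2275 = 1.27774

1.278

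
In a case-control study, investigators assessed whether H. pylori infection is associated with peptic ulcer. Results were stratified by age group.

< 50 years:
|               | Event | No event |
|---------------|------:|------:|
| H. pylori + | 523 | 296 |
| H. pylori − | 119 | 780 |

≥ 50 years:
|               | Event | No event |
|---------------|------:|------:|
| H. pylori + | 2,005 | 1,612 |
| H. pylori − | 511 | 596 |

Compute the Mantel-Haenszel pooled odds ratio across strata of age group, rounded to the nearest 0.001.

OR_MH = Σ(aᵢdᵢ/nᵢ) / Σ(bᵢcᵢ/nᵢ), where nᵢ is the stratum total.
Stratum 1 (< 50 years): n = 1718; a·d/n = 523·780/1718 = 237.4505; b·c/n = 296·119/1718 = 20.5029
Stratum 2 (≥ 50 years): n = 4724; a·d/n = 2005·596/4724 = 252.9594; b·c/n = 1612·511/4724 = 174.3717
OR_MH = (237.4505 + 252.9594) / (20.5029 + 174.3717) = 490.4099 / 194.8746 = 2.51654

2.517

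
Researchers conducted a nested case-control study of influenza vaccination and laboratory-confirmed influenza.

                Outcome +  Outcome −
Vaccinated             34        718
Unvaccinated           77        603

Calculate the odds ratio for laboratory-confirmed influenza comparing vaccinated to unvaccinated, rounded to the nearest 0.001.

0.371

Cells: a = 34, b = 718, c = 77, d = 603.
OR = (a·d)/(b·c) = (34 × 603) / (718 × 77) = 20502 / 55286 = 0.37084
Exposure is associated with lower odds of laboratory-confirmed influenza (OR = 0.37 < 1).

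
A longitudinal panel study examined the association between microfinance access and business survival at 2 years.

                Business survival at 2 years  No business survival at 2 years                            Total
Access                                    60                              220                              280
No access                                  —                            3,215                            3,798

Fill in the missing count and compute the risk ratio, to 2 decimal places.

The missing cell is in the unexposed row: 3798 − 3215 = 583.
So a = 60, b = 220, c = 583, d = 3215.
RR = [a/(a+b)] / [c/(c+d)] = (60/280) / (583/3798) = 0.21429/0.15350 = 1.39598

1.40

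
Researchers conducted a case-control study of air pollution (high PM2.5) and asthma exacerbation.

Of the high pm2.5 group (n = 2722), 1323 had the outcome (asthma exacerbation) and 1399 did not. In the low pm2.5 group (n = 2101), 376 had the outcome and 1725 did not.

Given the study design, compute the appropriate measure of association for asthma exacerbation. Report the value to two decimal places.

4.34

From the description: a = 1323, b = 1399, c = 376, d = 1725.
This is a case-control study: participants were sampled on outcome status, so risks in the source population cannot be estimated directly — relative risk is not valid here. The odds ratio is the appropriate measure.
OR = (a·d)/(b·c) = (1323 × 1725) / (1399 × 376) = 2282175 / 526024 = 4.33854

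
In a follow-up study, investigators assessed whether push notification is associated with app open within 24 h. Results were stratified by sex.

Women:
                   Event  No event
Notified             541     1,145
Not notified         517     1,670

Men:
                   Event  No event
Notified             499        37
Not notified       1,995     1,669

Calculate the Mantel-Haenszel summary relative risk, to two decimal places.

1.54

RR_MH = Σ(aᵢ·n₀ᵢ/nᵢ) / Σ(cᵢ·n₁ᵢ/nᵢ), with n₁ᵢ = aᵢ+bᵢ (exposed), n₀ᵢ = cᵢ+dᵢ (unexposed), nᵢ = n₁ᵢ+n₀ᵢ.
Stratum 1 (Women): n₁ = 1686, n₀ = 2187, n = 3873; a·n₀/n = 541·2187/3873 = 305.4911; c·n₁/n = 517·1686/3873 = 225.0612
Stratum 2 (Men): n₁ = 536, n₀ = 3664, n = 4200; a·n₀/n = 499·3664/4200 = 435.3181; c·n₁/n = 1995·536/4200 = 254.6000
RR_MH = (305.4911 + 435.3181) / (225.0612 + 254.6000) = 740.8092 / 479.6612 = 1.54444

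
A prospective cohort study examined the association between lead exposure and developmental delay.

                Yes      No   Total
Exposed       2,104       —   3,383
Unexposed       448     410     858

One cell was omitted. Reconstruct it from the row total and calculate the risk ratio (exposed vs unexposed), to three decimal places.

The missing cell is in the exposed row: 3383 − 2104 = 1279.
So a = 2104, b = 1279, c = 448, d = 410.
RR = [a/(a+b)] / [c/(c+d)] = (2104/3383) / (448/858) = 0.62193/0.52214 = 1.19111

1.191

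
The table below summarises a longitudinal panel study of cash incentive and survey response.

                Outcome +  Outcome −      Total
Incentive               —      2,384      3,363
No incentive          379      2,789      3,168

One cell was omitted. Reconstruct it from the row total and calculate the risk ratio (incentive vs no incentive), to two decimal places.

The missing cell is in the exposed row: 3363 − 2384 = 979.
So a = 979, b = 2384, c = 379, d = 2789.
RR = [a/(a+b)] / [c/(c+d)] = (979/3363) / (379/3168) = 0.29111/0.11963 = 2.43333

2.43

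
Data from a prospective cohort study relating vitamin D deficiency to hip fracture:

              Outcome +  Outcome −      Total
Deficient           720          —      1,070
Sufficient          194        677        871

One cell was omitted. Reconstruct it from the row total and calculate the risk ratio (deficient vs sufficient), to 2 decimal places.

3.02

The missing cell is in the exposed row: 1070 − 720 = 350.
So a = 720, b = 350, c = 194, d = 677.
RR = [a/(a+b)] / [c/(c+d)] = (720/1070) / (194/871) = 0.67290/0.22273 = 3.02110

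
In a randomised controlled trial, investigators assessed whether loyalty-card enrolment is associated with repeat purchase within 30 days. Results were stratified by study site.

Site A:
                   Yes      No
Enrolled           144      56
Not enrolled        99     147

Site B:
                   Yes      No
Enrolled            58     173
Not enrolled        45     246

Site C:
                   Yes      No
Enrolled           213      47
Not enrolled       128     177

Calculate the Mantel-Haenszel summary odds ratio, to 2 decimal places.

OR_MH = Σ(aᵢdᵢ/nᵢ) / Σ(bᵢcᵢ/nᵢ), where nᵢ is the stratum total.
Stratum 1 (Site A): n = 446; a·d/n = 144·147/446 = 47.4619; b·c/n = 56·99/446 = 12.4305
Stratum 2 (Site B): n = 522; a·d/n = 58·246/522 = 27.3333; b·c/n = 173·45/522 = 14.9138
Stratum 3 (Site C): n = 565; a·d/n = 213·177/565 = 66.7274; b·c/n = 47·128/565 = 10.6478
OR_MH = (47.4619 + 27.3333 + 66.7274) / (12.4305 + 14.9138 + 10.6478) = 141.5227 / 37.9921 = 3.72506

3.73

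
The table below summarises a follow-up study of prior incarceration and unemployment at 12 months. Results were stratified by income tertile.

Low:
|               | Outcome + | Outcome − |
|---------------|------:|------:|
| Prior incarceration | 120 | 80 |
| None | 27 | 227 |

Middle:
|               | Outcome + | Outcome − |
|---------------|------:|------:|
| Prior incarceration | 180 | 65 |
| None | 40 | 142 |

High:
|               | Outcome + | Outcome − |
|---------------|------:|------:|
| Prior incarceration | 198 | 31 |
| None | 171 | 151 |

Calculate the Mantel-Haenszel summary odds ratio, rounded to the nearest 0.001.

OR_MH = Σ(aᵢdᵢ/nᵢ) / Σ(bᵢcᵢ/nᵢ), where nᵢ is the stratum total.
Stratum 1 (Low): n = 454; a·d/n = 120·227/454 = 60.0000; b·c/n = 80·27/454 = 4.7577
Stratum 2 (Middle): n = 427; a·d/n = 180·142/427 = 59.8595; b·c/n = 65·40/427 = 6.0890
Stratum 3 (High): n = 551; a·d/n = 198·151/551 = 54.2613; b·c/n = 31·171/551 = 9.6207
OR_MH = (60.0000 + 59.8595 + 54.2613) / (4.7577 + 6.0890 + 9.6207) = 174.1208 / 20.4674 = 8.50723

8.507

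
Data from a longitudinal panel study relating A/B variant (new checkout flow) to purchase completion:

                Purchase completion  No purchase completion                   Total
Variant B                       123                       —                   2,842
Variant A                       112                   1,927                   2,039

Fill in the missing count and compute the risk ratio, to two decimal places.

The missing cell is in the exposed row: 2842 − 123 = 2719.
So a = 123, b = 2719, c = 112, d = 1927.
RR = [a/(a+b)] / [c/(c+d)] = (123/2842) / (112/2039) = 0.04328/0.05493 = 0.78792

0.79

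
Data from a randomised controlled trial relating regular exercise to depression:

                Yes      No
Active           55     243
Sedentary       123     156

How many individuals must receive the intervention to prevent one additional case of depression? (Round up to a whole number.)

Risk in treated group = 55/298 = 0.18456; risk in control = 123/279 = 0.44086.
Absolute risk reduction = 0.44086 − 0.18456 = 0.25630
NNT = 1 / ARR = 1 / 0.25630 = 3.902 → round up → 4

4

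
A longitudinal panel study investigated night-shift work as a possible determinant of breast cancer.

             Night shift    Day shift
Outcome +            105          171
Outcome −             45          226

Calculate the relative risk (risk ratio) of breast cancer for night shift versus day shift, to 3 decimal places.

1.625

Reading the table with exposure as columns: a = 105 (Night shift, case), b = 45 (Night shift, non-case), c = 171 (Day shift, case), d = 226.
Risk in exposed = 105/150 = 0.70000; risk in unexposed = 171/397 = 0.43073.
RR = 0.70000 / 0.43073 = 1.62515
The risk among the exposed is 1.63 times that among the unexposed.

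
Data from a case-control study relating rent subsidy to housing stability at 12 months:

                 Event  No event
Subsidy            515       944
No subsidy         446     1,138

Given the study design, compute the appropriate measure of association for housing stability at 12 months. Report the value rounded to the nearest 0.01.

1.39

Cells: a = 515, b = 944, c = 446, d = 1138.
This is a case-control study: participants were sampled on outcome status, so risks in the source population cannot be estimated directly — relative risk is not valid here. The odds ratio is the appropriate measure.
OR = (a·d)/(b·c) = (515 × 1138) / (944 × 446) = 586070 / 421024 = 1.39201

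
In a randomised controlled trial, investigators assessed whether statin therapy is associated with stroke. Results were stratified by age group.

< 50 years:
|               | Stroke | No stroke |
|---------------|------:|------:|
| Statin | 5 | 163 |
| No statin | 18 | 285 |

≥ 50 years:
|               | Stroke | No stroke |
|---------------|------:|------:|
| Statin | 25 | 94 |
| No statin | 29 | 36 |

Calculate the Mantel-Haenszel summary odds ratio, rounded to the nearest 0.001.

OR_MH = Σ(aᵢdᵢ/nᵢ) / Σ(bᵢcᵢ/nᵢ), where nᵢ is the stratum total.
Stratum 1 (< 50 years): n = 471; a·d/n = 5·285/471 = 3.0255; b·c/n = 163·18/471 = 6.2293
Stratum 2 (≥ 50 years): n = 184; a·d/n = 25·36/184 = 4.8913; b·c/n = 94·29/184 = 14.8152
OR_MH = (3.0255 + 4.8913) / (6.2293 + 14.8152) = 7.9168 / 21.0445 = 0.37619

0.376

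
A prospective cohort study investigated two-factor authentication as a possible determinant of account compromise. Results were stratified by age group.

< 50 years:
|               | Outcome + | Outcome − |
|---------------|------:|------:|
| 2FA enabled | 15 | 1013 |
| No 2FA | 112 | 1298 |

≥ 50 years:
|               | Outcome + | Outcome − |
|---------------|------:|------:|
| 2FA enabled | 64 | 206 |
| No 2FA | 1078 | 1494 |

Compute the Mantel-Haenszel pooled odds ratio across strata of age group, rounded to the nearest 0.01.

0.33

OR_MH = Σ(aᵢdᵢ/nᵢ) / Σ(bᵢcᵢ/nᵢ), where nᵢ is the stratum total.
Stratum 1 (< 50 years): n = 2438; a·d/n = 15·1298/2438 = 7.9861; b·c/n = 1013·112/2438 = 46.5365
Stratum 2 (≥ 50 years): n = 2842; a·d/n = 64·1494/2842 = 33.6439; b·c/n = 206·1078/2842 = 78.1379
OR_MH = (7.9861 + 33.6439) / (46.5365 + 78.1379) = 41.6300 / 124.6744 = 0.33391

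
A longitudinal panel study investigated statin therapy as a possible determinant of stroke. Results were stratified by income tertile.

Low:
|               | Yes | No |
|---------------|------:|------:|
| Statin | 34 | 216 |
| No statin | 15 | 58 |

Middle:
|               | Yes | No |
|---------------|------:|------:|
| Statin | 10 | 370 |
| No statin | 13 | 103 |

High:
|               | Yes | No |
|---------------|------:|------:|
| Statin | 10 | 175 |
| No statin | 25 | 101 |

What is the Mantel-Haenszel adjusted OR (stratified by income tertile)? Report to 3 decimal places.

0.338

OR_MH = Σ(aᵢdᵢ/nᵢ) / Σ(bᵢcᵢ/nᵢ), where nᵢ is the stratum total.
Stratum 1 (Low): n = 323; a·d/n = 34·58/323 = 6.1053; b·c/n = 216·15/323 = 10.0310
Stratum 2 (Middle): n = 496; a·d/n = 10·103/496 = 2.0766; b·c/n = 370·13/496 = 9.6976
Stratum 3 (High): n = 311; a·d/n = 10·101/311 = 3.2476; b·c/n = 175·25/311 = 14.0675
OR_MH = (6.1053 + 2.0766 + 3.2476) / (10.0310 + 9.6976 + 14.0675) = 11.4295 / 33.7961 = 0.33819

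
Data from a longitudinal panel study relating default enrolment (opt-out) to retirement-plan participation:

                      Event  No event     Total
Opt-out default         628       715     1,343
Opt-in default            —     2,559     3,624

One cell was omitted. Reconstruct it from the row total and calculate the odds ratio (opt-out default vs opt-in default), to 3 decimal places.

2.110

The missing cell is in the unexposed row: 3624 − 2559 = 1065.
So a = 628, b = 715, c = 1065, d = 2559.
OR = (a·d)/(b·c) = (628 × 2559) / (715 × 1065) = 1607052 / 761475 = 2.11045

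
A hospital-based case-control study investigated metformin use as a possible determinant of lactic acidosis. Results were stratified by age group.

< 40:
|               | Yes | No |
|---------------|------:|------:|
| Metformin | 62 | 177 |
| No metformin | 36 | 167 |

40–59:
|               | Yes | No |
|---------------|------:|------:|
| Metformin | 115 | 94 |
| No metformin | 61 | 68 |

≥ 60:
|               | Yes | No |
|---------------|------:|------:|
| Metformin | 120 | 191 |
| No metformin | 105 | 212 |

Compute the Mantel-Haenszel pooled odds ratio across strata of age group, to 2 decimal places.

OR_MH = Σ(aᵢdᵢ/nᵢ) / Σ(bᵢcᵢ/nᵢ), where nᵢ is the stratum total.
Stratum 1 (< 40): n = 442; a·d/n = 62·167/442 = 23.4253; b·c/n = 177·36/442 = 14.4163
Stratum 2 (40–59): n = 338; a·d/n = 115·68/338 = 23.1361; b·c/n = 94·61/338 = 16.9645
Stratum 3 (≥ 60): n = 628; a·d/n = 120·212/628 = 40.5096; b·c/n = 191·105/628 = 31.9347
OR_MH = (23.4253 + 23.1361 + 40.5096) / (14.4163 + 16.9645 + 31.9347) = 87.0710 / 63.3155 = 1.37519

1.38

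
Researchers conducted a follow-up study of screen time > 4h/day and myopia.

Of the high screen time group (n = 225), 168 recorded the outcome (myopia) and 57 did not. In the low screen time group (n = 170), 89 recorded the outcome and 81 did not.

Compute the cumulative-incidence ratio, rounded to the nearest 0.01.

1.43

From the description: a = 168, b = 57, c = 89, d = 81.
Risk in exposed = 168/225 = 0.74667; risk in unexposed = 89/170 = 0.52353.
RR = 0.74667 / 0.52353 = 1.42622
The risk among the exposed is 1.43 times that among the unexposed.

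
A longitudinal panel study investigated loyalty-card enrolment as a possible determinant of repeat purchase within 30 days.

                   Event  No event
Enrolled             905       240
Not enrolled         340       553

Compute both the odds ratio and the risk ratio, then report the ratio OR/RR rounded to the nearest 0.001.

Cells: a = 905, b = 240, c = 340, d = 553.
OR = (905·553)/(240·340) = 500465/81600 = 6.13315
Risk in exposed = 905/1145 = 0.79039; risk in unexposed = 340/893 = 0.38074; RR = 2.07594
OR/RR = 6.13315 / 2.07594 = 2.95439
The outcome is not rare, so the OR lies further from 1 than the RR.

2.954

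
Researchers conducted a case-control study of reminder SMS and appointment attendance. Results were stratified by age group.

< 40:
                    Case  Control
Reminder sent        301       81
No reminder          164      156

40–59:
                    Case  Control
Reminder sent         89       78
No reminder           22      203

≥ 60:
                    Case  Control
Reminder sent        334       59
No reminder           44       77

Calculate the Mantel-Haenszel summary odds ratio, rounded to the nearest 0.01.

OR_MH = Σ(aᵢdᵢ/nᵢ) / Σ(bᵢcᵢ/nᵢ), where nᵢ is the stratum total.
Stratum 1 (< 40): n = 702; a·d/n = 301·156/702 = 66.8889; b·c/n = 81·164/702 = 18.9231
Stratum 2 (40–59): n = 392; a·d/n = 89·203/392 = 46.0893; b·c/n = 78·22/392 = 4.3776
Stratum 3 (≥ 60): n = 514; a·d/n = 334·77/514 = 50.0350; b·c/n = 59·44/514 = 5.0506
OR_MH = (66.8889 + 46.0893 + 50.0350) / (18.9231 + 4.3776 + 5.0506) = 163.0132 / 28.3512 = 5.74978

5.75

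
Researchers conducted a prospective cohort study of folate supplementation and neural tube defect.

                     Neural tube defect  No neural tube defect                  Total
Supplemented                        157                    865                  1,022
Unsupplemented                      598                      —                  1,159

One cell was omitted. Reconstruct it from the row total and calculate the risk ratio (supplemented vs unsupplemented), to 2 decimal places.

0.30

The missing cell is in the unexposed row: 1159 − 598 = 561.
So a = 157, b = 865, c = 598, d = 561.
RR = [a/(a+b)] / [c/(c+d)] = (157/1022) / (598/1159) = 0.15362/0.51596 = 0.29774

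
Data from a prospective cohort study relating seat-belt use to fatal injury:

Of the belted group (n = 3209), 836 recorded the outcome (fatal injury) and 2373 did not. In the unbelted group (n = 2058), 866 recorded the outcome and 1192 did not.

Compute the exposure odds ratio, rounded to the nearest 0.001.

0.485

From the description: a = 836, b = 2373, c = 866, d = 1192.
OR = (a·d)/(b·c) = (836 × 1192) / (2373 × 866) = 996512 / 2055018 = 0.48492
Exposure is associated with lower odds of fatal injury (OR = 0.48 < 1).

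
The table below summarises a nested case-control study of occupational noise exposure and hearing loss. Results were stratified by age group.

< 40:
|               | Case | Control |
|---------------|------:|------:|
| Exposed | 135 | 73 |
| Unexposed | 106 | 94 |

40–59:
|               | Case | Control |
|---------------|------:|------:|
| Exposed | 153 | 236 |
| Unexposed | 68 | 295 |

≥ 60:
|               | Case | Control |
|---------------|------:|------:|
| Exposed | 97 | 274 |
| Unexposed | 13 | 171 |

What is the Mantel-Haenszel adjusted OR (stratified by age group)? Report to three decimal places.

OR_MH = Σ(aᵢdᵢ/nᵢ) / Σ(bᵢcᵢ/nᵢ), where nᵢ is the stratum total.
Stratum 1 (< 40): n = 408; a·d/n = 135·94/408 = 31.1029; b·c/n = 73·106/408 = 18.9657
Stratum 2 (40–59): n = 752; a·d/n = 153·295/752 = 60.0199; b·c/n = 236·68/752 = 21.3404
Stratum 3 (≥ 60): n = 555; a·d/n = 97·171/555 = 29.8865; b·c/n = 274·13/555 = 6.4180
OR_MH = (31.1029 + 60.0199 + 29.8865) / (18.9657 + 21.3404 + 6.4180) = 121.0094 / 46.7241 = 2.58987

2.590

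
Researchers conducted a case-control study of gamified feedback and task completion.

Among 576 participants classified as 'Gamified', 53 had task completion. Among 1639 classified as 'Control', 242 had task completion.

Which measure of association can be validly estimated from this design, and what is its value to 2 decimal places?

From the description: a = 53, b = 523, c = 242, d = 1397.
This is a case-control study: participants were sampled on outcome status, so risks in the source population cannot be estimated directly — relative risk is not valid here. The odds ratio is the appropriate measure.
OR = (a·d)/(b·c) = (53 × 1397) / (523 × 242) = 74041 / 126566 = 0.58500

0.58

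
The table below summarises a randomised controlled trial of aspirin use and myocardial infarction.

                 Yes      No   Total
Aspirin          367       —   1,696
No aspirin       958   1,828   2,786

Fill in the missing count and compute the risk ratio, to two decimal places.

The missing cell is in the exposed row: 1696 − 367 = 1329.
So a = 367, b = 1329, c = 958, d = 1828.
RR = [a/(a+b)] / [c/(c+d)] = (367/1696) / (958/2786) = 0.21639/0.34386 = 0.62930

0.63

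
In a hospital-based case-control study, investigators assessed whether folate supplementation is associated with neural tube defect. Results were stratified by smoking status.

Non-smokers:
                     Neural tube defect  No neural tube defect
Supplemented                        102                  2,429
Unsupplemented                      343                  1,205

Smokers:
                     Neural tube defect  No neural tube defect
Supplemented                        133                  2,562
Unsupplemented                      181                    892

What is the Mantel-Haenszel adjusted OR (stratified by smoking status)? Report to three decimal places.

0.188

OR_MH = Σ(aᵢdᵢ/nᵢ) / Σ(bᵢcᵢ/nᵢ), where nᵢ is the stratum total.
Stratum 1 (Non-smokers): n = 4079; a·d/n = 102·1205/4079 = 30.1324; b·c/n = 2429·343/4079 = 204.2528
Stratum 2 (Smokers): n = 3768; a·d/n = 133·892/3768 = 31.4851; b·c/n = 2562·181/3768 = 123.0685
OR_MH = (30.1324 + 31.4851) / (204.2528 + 123.0685) = 61.6175 / 327.3212 = 0.18825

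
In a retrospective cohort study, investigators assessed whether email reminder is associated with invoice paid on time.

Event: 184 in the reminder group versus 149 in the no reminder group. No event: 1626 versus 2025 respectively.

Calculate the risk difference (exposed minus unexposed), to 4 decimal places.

From the description: a = 184, b = 1626, c = 149, d = 2025.
Risk in exposed = 184/1810 = 0.101657; risk in unexposed = 149/2174 = 0.068537.
Risk difference = 0.101657 − 0.068537 = 0.033120

0.0331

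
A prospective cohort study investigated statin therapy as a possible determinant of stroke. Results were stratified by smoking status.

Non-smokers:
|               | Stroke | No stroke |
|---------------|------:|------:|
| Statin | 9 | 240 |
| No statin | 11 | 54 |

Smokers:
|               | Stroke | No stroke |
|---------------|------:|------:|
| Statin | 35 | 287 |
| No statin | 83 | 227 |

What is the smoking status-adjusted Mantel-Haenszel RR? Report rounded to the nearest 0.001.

0.373

RR_MH = Σ(aᵢ·n₀ᵢ/nᵢ) / Σ(cᵢ·n₁ᵢ/nᵢ), with n₁ᵢ = aᵢ+bᵢ (exposed), n₀ᵢ = cᵢ+dᵢ (unexposed), nᵢ = n₁ᵢ+n₀ᵢ.
Stratum 1 (Non-smokers): n₁ = 249, n₀ = 65, n = 314; a·n₀/n = 9·65/314 = 1.8631; c·n₁/n = 11·249/314 = 8.7229
Stratum 2 (Smokers): n₁ = 322, n₀ = 310, n = 632; a·n₀/n = 35·310/632 = 17.1677; c·n₁/n = 83·322/632 = 42.2880
RR_MH = (1.8631 + 17.1677) / (8.7229 + 42.2880) = 19.0308 / 51.0109 = 0.37307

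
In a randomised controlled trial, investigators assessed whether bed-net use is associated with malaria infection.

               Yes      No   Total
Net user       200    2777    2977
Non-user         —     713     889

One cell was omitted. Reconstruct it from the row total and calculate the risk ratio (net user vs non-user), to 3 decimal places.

The missing cell is in the unexposed row: 889 − 713 = 176.
So a = 200, b = 2777, c = 176, d = 713.
RR = [a/(a+b)] / [c/(c+d)] = (200/2977) / (176/889) = 0.06718/0.19798 = 0.33934

0.339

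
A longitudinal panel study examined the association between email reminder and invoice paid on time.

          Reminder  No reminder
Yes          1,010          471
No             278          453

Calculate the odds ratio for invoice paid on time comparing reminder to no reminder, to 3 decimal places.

Reading the table with exposure as columns: a = 1010 (Reminder, case), b = 278 (Reminder, non-case), c = 471 (No reminder, case), d = 453.
OR = (a·d)/(b·c) = (1010 × 453) / (278 × 471) = 457530 / 130938 = 3.49425
The odds of invoice paid on time are about 3.49 times as high in the reminder group.

3.494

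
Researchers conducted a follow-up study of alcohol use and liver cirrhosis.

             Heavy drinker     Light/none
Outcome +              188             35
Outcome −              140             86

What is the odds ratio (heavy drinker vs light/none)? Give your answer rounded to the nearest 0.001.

Reading the table with exposure as columns: a = 188 (Heavy drinker, case), b = 140 (Heavy drinker, non-case), c = 35 (Light/none, case), d = 86.
OR = (a·d)/(b·c) = (188 × 86) / (140 × 35) = 16168 / 4900 = 3.29959
The odds of liver cirrhosis are about 3.30 times as high in the heavy drinker group.

3.300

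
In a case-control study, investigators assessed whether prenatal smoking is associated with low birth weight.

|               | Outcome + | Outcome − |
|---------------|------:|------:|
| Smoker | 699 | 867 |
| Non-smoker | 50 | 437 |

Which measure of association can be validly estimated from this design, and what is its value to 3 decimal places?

7.046

Cells: a = 699, b = 867, c = 50, d = 437.
This is a case-control study: participants were sampled on outcome status, so risks in the source population cannot be estimated directly — relative risk is not valid here. The odds ratio is the appropriate measure.
OR = (a·d)/(b·c) = (699 × 437) / (867 × 50) = 305463 / 43350 = 7.04644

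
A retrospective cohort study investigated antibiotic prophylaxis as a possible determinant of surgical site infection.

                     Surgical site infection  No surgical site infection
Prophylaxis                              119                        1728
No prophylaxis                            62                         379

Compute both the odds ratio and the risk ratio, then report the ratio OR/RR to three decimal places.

0.919

Cells: a = 119, b = 1728, c = 62, d = 379.
OR = (119·379)/(1728·62) = 45101/107136 = 0.42097
Risk in exposed = 119/1847 = 0.06443; risk in unexposed = 62/441 = 0.14059; RR = 0.45828
OR/RR = 0.42097 / 0.45828 = 0.91859
The outcome is not rare, so the OR lies further from 1 than the RR.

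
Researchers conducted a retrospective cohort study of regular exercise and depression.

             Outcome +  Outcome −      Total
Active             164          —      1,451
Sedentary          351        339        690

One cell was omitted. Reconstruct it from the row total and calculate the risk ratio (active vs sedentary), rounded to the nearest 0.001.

0.222

The missing cell is in the exposed row: 1451 − 164 = 1287.
So a = 164, b = 1287, c = 351, d = 339.
RR = [a/(a+b)] / [c/(c+d)] = (164/1451) / (351/690) = 0.11303/0.50870 = 0.22219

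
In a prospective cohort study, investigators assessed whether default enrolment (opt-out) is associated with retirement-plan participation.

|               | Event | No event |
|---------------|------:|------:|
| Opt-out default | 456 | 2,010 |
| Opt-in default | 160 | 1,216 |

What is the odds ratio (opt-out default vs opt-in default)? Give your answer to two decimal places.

Cells: a = 456, b = 2010, c = 160, d = 1216.
OR = (a·d)/(b·c) = (456 × 1216) / (2010 × 160) = 554496 / 321600 = 1.72418
The odds of retirement-plan participation are about 1.72 times as high in the opt-out default group.

1.72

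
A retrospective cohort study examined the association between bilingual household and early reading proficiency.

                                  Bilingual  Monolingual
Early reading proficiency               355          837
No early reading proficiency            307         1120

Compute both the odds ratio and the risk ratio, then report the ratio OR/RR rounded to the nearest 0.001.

Reading the table with exposure as columns: a = 355 (Bilingual, case), b = 307 (Bilingual, non-case), c = 837 (Monolingual, case), d = 1120.
OR = (355·1120)/(307·837) = 397600/256959 = 1.54733
Risk in exposed = 355/662 = 0.53625; risk in unexposed = 837/1957 = 0.42770; RR = 1.25382
OR/RR = 1.54733 / 1.25382 = 1.23409
The outcome is not rare, so the OR lies further from 1 than the RR.

1.234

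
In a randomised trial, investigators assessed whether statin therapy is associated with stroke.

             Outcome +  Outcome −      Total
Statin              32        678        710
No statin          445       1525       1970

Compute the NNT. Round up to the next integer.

6

Risk in treated group = 32/710 = 0.04507; risk in control = 445/1970 = 0.22589.
Absolute risk reduction = 0.22589 − 0.04507 = 0.18082
NNT = 1 / ARR = 1 / 0.18082 = 5.530 → round up → 6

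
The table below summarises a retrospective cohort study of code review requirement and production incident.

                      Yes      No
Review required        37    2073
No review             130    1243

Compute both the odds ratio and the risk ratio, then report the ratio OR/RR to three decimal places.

0.921

Cells: a = 37, b = 2073, c = 130, d = 1243.
OR = (37·1243)/(2073·130) = 45991/269490 = 0.17066
Risk in exposed = 37/2110 = 0.01754; risk in unexposed = 130/1373 = 0.09468; RR = 0.18520
OR/RR = 0.17066 / 0.18520 = 0.92148
The outcome is rare in both groups, so OR ≈ RR (ratio near 1).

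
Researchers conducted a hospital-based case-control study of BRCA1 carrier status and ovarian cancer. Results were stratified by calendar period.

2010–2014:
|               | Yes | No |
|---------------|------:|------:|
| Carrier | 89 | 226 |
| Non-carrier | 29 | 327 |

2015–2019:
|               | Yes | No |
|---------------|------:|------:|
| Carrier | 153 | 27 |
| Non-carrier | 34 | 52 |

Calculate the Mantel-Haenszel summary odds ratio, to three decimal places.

OR_MH = Σ(aᵢdᵢ/nᵢ) / Σ(bᵢcᵢ/nᵢ), where nᵢ is the stratum total.
Stratum 1 (2010–2014): n = 671; a·d/n = 89·327/671 = 43.3726; b·c/n = 226·29/671 = 9.7675
Stratum 2 (2015–2019): n = 266; a·d/n = 153·52/266 = 29.9098; b·c/n = 27·34/266 = 3.4511
OR_MH = (43.3726 + 29.9098) / (9.7675 + 3.4511) = 73.2824 / 13.2186 = 5.54387

5.544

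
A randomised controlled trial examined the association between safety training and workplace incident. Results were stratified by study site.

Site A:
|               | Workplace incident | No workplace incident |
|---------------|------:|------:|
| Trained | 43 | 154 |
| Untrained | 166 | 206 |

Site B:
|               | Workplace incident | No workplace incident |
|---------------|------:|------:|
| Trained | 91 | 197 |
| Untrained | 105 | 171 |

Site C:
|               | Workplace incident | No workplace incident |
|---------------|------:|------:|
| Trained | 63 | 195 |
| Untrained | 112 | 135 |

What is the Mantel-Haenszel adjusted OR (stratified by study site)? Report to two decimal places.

0.48

OR_MH = Σ(aᵢdᵢ/nᵢ) / Σ(bᵢcᵢ/nᵢ), where nᵢ is the stratum total.
Stratum 1 (Site A): n = 569; a·d/n = 43·206/569 = 15.5677; b·c/n = 154·166/569 = 44.9279
Stratum 2 (Site B): n = 564; a·d/n = 91·171/564 = 27.5904; b·c/n = 197·105/564 = 36.6755
Stratum 3 (Site C): n = 505; a·d/n = 63·135/505 = 16.8416; b·c/n = 195·112/505 = 43.2475
OR_MH = (15.5677 + 27.5904 + 16.8416) / (44.9279 + 36.6755 + 43.2475) = 59.9997 / 124.8510 = 0.48057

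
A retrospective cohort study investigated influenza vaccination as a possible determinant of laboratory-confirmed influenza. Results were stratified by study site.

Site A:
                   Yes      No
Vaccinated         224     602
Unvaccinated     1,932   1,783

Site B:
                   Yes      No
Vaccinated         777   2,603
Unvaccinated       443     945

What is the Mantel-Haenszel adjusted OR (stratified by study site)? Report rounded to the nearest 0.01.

OR_MH = Σ(aᵢdᵢ/nᵢ) / Σ(bᵢcᵢ/nᵢ), where nᵢ is the stratum total.
Stratum 1 (Site A): n = 4541; a·d/n = 224·1783/4541 = 87.9524; b·c/n = 602·1932/4541 = 256.1251
Stratum 2 (Site B): n = 4768; a·d/n = 777·945/4768 = 153.9985; b·c/n = 2603·443/4768 = 241.8475
OR_MH = (87.9524 + 153.9985) / (256.1251 + 241.8475) = 241.9510 / 497.9726 = 0.48587

0.49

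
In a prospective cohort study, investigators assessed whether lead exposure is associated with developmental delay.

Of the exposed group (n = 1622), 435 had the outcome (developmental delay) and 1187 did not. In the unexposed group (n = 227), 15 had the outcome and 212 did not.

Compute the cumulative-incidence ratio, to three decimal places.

4.059

From the description: a = 435, b = 1187, c = 15, d = 212.
Risk in exposed = 435/1622 = 0.26819; risk in unexposed = 15/227 = 0.06608.
RR = 0.26819 / 0.06608 = 4.05857
The risk among the exposed is 4.06 times that among the unexposed.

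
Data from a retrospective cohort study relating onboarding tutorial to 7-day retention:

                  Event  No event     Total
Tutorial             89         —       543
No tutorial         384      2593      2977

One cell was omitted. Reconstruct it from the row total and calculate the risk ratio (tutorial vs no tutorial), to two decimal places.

The missing cell is in the exposed row: 543 − 89 = 454.
So a = 89, b = 454, c = 384, d = 2593.
RR = [a/(a+b)] / [c/(c+d)] = (89/543) / (384/2977) = 0.16390/0.12899 = 1.27068

1.27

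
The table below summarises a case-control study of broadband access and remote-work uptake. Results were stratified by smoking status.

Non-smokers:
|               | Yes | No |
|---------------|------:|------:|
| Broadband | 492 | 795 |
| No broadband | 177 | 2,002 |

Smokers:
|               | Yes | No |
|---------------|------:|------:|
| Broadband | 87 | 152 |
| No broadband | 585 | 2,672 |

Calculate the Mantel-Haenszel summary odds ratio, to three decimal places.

OR_MH = Σ(aᵢdᵢ/nᵢ) / Σ(bᵢcᵢ/nᵢ), where nᵢ is the stratum total.
Stratum 1 (Non-smokers): n = 3466; a·d/n = 492·2002/3466 = 284.1847; b·c/n = 795·177/3466 = 40.5987
Stratum 2 (Smokers): n = 3496; a·d/n = 87·2672/3496 = 66.4943; b·c/n = 152·585/3496 = 25.4348
OR_MH = (284.1847 + 66.4943) / (40.5987 + 25.4348) = 350.6789 / 66.0335 = 5.31063

5.311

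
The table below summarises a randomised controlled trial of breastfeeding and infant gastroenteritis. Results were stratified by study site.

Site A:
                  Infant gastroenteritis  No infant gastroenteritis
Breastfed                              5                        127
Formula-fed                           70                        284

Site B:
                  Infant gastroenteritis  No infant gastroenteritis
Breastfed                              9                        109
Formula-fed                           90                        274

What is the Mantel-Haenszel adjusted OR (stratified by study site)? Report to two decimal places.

OR_MH = Σ(aᵢdᵢ/nᵢ) / Σ(bᵢcᵢ/nᵢ), where nᵢ is the stratum total.
Stratum 1 (Site A): n = 486; a·d/n = 5·284/486 = 2.9218; b·c/n = 127·70/486 = 18.2922
Stratum 2 (Site B): n = 482; a·d/n = 9·274/482 = 5.1162; b·c/n = 109·90/482 = 20.3527
OR_MH = (2.9218 + 5.1162) / (18.2922 + 20.3527) = 8.0380 / 38.6449 = 0.20800

0.21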